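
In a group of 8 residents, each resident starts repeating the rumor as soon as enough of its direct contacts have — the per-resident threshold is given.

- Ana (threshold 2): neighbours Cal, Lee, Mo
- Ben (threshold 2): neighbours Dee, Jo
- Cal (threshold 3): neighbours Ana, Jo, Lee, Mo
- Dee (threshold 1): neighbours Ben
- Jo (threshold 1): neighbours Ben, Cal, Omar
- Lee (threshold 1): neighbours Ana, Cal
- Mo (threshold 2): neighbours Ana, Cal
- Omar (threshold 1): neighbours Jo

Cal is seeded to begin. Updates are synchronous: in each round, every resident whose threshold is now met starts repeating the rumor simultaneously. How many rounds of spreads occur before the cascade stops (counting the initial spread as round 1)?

Round 1 — Cal starts repeating the rumor (initial).
Round 2 — checking thresholds:
  Ana: 1 of 3 neighbours < 2, not yet.
  Jo: 1 of 3 neighbours ≥ 1, starts repeating the rumor.
  Lee: 1 of 2 neighbours ≥ 1, starts repeating the rumor.
  Mo: 1 of 2 neighbours < 2, not yet.
Round 3 — checking thresholds:
  Ana: 2 of 3 neighbours ≥ 2, starts repeating the rumor.
  Ben: 1 of 2 neighbours < 2, not yet.
  Mo: 1 of 2 neighbours < 2, not yet.
  Omar: 1 of 1 neighbours ≥ 1, starts repeating the rumor.
Round 4 — checking thresholds:
  Ben: 1 of 2 neighbours < 2, not yet.
  Mo: 2 of 2 neighbours ≥ 2, starts repeating the rumor.
Round 5 — no new spreads; cascade stops.

4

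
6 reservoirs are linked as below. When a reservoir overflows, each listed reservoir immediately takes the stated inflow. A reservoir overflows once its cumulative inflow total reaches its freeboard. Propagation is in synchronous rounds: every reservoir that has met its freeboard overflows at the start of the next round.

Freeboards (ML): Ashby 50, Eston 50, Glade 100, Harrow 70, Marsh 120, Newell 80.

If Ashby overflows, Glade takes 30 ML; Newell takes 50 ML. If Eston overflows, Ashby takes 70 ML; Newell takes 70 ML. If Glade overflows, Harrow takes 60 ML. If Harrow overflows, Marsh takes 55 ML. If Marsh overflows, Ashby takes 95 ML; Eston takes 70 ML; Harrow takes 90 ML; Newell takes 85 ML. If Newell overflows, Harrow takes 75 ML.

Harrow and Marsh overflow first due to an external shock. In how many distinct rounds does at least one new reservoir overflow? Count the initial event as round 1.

2

Round 1 — Harrow, Marsh overflow (initial).
  Ashby: +95 → 95 ≥ 50
  Eston: +70 → 70 ≥ 50
  Newell: +85 → 85 ≥ 80
Round 2 — Ashby, Eston, Newell overflow.
  Glade: +30 → 30 < 100
No further overflows.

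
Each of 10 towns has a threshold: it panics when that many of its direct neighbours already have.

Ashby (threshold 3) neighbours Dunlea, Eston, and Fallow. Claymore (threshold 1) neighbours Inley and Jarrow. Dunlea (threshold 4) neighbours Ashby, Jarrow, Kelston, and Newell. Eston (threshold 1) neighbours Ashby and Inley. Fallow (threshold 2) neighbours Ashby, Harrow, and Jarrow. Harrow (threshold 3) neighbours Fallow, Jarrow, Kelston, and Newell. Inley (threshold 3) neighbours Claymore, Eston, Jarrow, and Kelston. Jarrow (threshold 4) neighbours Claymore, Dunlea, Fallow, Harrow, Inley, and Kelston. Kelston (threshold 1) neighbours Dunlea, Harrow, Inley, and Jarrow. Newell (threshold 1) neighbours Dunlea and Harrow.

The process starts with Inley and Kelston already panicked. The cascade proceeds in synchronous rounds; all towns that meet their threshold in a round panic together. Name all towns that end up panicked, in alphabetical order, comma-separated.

Round 1 — Inley, Kelston panic (initial).
Round 2 — checking thresholds:
  Claymore: 1 of 2 neighbours ≥ 1, panics.
  Dunlea: 1 of 4 neighbours < 4, not yet.
  Eston: 1 of 2 neighbours ≥ 1, panics.
  Harrow: 1 of 4 neighbours < 3, not yet.
  Jarrow: 2 of 6 neighbours < 4, not yet.
Round 3 — no new panics; cascade stops.

Claymore, Eston, Inley, Kelston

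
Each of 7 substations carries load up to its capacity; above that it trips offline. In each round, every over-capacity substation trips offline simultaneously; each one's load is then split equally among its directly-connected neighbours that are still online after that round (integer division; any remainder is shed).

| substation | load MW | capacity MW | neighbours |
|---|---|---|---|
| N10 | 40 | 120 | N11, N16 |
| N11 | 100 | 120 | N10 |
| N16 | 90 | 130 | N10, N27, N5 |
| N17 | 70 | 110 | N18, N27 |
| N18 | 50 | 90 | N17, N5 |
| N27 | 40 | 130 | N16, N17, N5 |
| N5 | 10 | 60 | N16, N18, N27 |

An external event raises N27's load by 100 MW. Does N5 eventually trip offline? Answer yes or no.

yes

Round 1 — N27 at 140 > 130. N27 trips offline.
  N27 sheds 140 MW to N16, N17, N5: 46 each (2 lost).
    N16: 90+46 = 136 > 130
    N17: 70+46 = 116 > 110
    N5: 10+46 = 56 ≤ 60
Round 2 — N16, N17 trip offline.
  N16 sheds 136 MW to N10, N5: 68 each.
    N10: 40+68 = 108 ≤ 120
    N5: 56+68 = 124 > 60
  N17 sheds 116 MW to N18: 116 each.
    N18: 50+116 = 166 > 90
Round 3 — N18, N5 trip offline.
  N18 sheds 166 MW: no online neighbours, lost.
  N5 sheds 124 MW: no online neighbours, lost.
No further trips.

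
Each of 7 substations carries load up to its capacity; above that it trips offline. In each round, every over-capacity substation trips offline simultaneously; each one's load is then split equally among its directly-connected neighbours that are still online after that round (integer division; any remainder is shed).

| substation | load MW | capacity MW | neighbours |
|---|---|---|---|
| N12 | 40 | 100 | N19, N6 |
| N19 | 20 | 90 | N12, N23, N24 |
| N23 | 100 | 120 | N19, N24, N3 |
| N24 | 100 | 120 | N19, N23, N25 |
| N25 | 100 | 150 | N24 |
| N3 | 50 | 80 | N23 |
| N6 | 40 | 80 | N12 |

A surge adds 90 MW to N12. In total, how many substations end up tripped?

2

Round 1 — N12 at 130 > 100. N12 trips offline.
  N12 sheds 130 MW to N19, N6: 65 each.
    N19: 20+65 = 85 ≤ 90
    N6: 40+65 = 105 > 80
Round 2 — N6 trips offline.
  N6 sheds 105 MW: no online neighbours, lost.
No further trips.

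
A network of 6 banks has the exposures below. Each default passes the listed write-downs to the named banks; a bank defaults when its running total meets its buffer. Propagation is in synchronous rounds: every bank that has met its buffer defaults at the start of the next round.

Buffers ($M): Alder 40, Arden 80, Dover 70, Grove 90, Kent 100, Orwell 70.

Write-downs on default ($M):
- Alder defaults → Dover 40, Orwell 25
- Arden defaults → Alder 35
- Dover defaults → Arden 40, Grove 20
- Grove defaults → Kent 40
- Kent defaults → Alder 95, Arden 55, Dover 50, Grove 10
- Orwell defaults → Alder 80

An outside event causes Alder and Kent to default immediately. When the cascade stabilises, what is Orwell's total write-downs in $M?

Round 1 — Alder, Kent default (initial).
  Arden: +55 → 55 < 80
  Dover: +40+50 → 90 ≥ 70
  Grove: +10 → 10 < 90
  Orwell: +25 → 25 < 70
Round 2 — Dover defaults.
  Arden: +40 → 95 ≥ 80
  Grove: +20 → 30 < 90
Round 3 — Arden defaults.
No further defaults.

25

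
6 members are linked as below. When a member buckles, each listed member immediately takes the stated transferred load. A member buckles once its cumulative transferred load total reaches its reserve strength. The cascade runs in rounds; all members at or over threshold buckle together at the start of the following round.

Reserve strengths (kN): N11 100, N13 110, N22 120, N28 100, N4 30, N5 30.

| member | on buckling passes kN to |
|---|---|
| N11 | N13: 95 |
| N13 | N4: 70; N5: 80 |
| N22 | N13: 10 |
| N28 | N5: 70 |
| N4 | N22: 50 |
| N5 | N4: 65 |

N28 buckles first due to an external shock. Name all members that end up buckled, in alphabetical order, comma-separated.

Round 1 — N28 buckles (initial).
  N5: +70 → 70 ≥ 30
Round 2 — N5 buckles.
  N4: +65 → 65 ≥ 30
Round 3 — N4 buckles.
  N22: +50 → 50 < 120
No further bucklings.

N28, N4, N5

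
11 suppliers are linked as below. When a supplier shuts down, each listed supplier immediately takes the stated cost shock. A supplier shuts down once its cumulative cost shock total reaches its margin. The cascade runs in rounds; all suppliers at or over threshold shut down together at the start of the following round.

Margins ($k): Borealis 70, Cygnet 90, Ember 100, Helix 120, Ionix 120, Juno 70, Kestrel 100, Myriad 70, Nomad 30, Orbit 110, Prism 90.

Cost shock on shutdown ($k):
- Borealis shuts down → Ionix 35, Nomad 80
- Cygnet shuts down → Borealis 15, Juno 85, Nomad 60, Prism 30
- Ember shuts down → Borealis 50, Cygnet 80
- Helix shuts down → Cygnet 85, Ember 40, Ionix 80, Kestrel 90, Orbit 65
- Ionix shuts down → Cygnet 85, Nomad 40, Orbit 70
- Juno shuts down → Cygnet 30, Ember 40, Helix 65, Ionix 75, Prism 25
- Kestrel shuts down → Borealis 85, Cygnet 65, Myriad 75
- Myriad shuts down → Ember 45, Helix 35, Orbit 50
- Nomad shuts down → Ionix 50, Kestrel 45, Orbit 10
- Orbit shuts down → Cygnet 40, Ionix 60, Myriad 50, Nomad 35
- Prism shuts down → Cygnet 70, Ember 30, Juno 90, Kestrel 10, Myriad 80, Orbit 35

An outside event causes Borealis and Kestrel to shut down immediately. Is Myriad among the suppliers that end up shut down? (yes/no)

Round 1 — Borealis, Kestrel shut down (initial).
  Cygnet: +65 → 65 < 90
  Ionix: +35 → 35 < 120
  Myriad: +75 → 75 ≥ 70
  Nomad: +80 → 80 ≥ 30
Round 2 — Myriad, Nomad shut down.
  Ember: +45 → 45 < 100
  Helix: +35 → 35 < 120
  Ionix: +50 → 85 < 120
  Orbit: +50+10 → 60 < 110
No further shutdowns.

yes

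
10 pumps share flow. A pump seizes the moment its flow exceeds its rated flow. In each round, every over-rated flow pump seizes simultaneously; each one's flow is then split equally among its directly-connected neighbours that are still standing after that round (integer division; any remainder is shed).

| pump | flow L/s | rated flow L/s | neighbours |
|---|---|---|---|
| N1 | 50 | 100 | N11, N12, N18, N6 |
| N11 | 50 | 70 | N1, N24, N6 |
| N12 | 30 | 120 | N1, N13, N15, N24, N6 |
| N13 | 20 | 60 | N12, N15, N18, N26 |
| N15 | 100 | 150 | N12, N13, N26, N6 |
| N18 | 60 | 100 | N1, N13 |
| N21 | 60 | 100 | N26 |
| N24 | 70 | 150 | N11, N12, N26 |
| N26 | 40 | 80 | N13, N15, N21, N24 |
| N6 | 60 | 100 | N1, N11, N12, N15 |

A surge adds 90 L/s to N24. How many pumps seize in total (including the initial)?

9

Round 1 — N24 at 160 > 150. N24 seizes.
  N24 sheds 160 L/s to N11, N12, N26: 53 each (1 lost).
    N11: 50+53 = 103 > 70
    N12: 30+53 = 83 ≤ 120
    N26: 40+53 = 93 > 80
Round 2 — N11, N26 seize.
  N11 sheds 103 L/s to N1, N6: 51 each (1 lost).
    N1: 50+51 = 101 > 100
    N6: 60+51 = 111 > 100
  N26 sheds 93 L/s to N13, N15, N21: 31 each.
    N13: 20+31 = 51 ≤ 60
    N15: 100+31 = 131 ≤ 150
    N21: 60+31 = 91 ≤ 100
Round 3 — N1, N6 seize.
  N1 sheds 101 L/s to N12, N18: 50 each (1 lost).
    N12: 83+50 = 133 > 120
    N18: 60+50 = 110 > 100
  N6 sheds 111 L/s to N12, N15: 55 each (1 lost).
    N12: 133+55 = 188 > 120
    N15: 131+55 = 186 > 150
Round 4 — N12, N15, N18 seize.
  N12 sheds 188 L/s to N13: 188 each.
    N13: 51+188 = 239 > 60
  N15 sheds 186 L/s to N13: 186 each.
    N13: 239+186 = 425 > 60
  N18 sheds 110 L/s to N13: 110 each.
    N13: 425+110 = 535 > 60
Round 5 — N13 seizes.
  N13 sheds 535 L/s: no online neighbours, lost.
No further seizures.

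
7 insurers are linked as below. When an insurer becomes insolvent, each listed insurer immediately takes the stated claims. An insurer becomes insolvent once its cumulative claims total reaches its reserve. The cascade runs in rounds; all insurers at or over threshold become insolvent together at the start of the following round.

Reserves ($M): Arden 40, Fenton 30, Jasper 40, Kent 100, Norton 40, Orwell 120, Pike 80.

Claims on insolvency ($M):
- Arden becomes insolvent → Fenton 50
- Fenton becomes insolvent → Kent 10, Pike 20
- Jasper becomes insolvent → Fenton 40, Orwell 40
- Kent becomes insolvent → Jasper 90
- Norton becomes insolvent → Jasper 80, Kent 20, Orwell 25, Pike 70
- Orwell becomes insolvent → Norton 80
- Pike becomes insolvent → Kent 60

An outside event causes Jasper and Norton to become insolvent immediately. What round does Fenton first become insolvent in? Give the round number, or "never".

2

Round 1 — Jasper, Norton become insolvent (initial).
  Fenton: +40 → 40 ≥ 30
  Kent: +20 → 20 < 100
  Orwell: +40+25 → 65 < 120
  Pike: +70 → 70 < 80
Round 2 — Fenton becomes insolvent.
  Kent: +10 → 30 < 100
  Pike: +20 → 90 ≥ 80
Round 3 — Pike becomes insolvent.
  Kent: +60 → 90 < 100
No further insolvencies.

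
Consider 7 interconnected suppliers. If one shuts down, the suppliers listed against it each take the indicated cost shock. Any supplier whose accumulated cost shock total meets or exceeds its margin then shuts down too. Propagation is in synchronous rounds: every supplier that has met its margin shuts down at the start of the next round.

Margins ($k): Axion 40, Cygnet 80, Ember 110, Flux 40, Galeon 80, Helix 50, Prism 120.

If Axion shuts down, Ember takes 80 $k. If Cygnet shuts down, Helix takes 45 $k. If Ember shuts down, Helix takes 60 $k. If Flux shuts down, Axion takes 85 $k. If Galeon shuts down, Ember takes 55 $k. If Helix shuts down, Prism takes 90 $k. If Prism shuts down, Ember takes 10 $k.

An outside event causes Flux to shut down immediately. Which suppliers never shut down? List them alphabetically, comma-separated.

Cygnet, Ember, Galeon, Helix, Prism

Round 1 — Flux shuts down (initial).
  Axion: +85 → 85 ≥ 40
Round 2 — Axion shuts down.
  Ember: +80 → 80 < 110
No further shutdowns.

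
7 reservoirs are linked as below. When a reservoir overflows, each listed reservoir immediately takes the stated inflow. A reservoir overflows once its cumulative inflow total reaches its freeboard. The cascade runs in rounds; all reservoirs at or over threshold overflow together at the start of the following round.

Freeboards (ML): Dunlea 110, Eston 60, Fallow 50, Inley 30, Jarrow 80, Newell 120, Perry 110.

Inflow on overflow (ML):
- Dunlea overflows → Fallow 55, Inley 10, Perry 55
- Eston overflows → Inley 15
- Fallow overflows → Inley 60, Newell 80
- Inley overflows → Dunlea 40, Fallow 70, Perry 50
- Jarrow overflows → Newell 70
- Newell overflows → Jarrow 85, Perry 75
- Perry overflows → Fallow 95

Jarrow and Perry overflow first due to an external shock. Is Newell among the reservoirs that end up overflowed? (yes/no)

Round 1 — Jarrow, Perry overflow (initial).
  Fallow: +95 → 95 ≥ 50
  Newell: +70 → 70 < 120
Round 2 — Fallow overflows.
  Inley: +60 → 60 ≥ 30
  Newell: +80 → 150 ≥ 120
Round 3 — Inley, Newell overflow.
  Dunlea: +40 → 40 < 110
No further overflows.

yes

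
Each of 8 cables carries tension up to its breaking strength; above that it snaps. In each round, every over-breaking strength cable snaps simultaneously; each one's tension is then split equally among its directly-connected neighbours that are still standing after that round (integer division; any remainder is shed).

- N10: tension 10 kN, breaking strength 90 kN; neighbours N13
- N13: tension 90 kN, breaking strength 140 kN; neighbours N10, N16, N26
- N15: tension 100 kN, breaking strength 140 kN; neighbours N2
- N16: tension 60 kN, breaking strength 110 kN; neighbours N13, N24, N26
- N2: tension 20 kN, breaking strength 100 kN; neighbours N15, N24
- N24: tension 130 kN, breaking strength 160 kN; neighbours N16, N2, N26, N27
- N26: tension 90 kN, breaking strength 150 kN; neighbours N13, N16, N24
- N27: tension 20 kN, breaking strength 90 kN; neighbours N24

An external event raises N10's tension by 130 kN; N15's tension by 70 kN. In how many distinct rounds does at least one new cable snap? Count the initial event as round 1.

4

Round 1 — N10 at 140 > 90; N15 at 170 > 140. N10, N15 snap.
  N10 sheds 140 kN to N13: 140 each.
    N13: 90+140 = 230 > 140
  N15 sheds 170 kN to N2: 170 each.
    N2: 20+170 = 190 > 100
Round 2 — N13, N2 snap.
  N13 sheds 230 kN to N16, N26: 115 each.
    N16: 60+115 = 175 > 110
    N26: 90+115 = 205 > 150
  N2 sheds 190 kN to N24: 190 each.
    N24: 130+190 = 320 > 160
Round 3 — N16, N24, N26 snap.
  N16 sheds 175 kN: no online neighbours, lost.
  N24 sheds 320 kN to N27: 320 each.
    N27: 20+320 = 340 > 90
  N26 sheds 205 kN: no online neighbours, lost.
Round 4 — N27 snaps.
  N27 sheds 340 kN: no online neighbours, lost.
No further breaks.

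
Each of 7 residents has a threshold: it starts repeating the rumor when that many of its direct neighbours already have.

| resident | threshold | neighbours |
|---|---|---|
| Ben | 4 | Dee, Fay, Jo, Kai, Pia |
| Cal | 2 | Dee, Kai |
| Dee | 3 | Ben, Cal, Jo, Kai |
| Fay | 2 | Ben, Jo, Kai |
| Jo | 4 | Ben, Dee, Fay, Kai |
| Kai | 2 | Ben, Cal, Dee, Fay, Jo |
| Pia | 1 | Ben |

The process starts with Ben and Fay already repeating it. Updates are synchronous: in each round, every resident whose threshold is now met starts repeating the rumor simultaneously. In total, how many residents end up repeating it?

Round 1 — Ben, Fay start repeating the rumor (initial).
Round 2 — checking thresholds:
  Dee: 1 of 4 neighbours < 3, below threshold.
  Jo: 2 of 4 neighbours < 4, below threshold.
  Kai: 2 of 5 neighbours ≥ 2, starts repeating the rumor.
  Pia: 1 of 1 neighbours ≥ 1, starts repeating the rumor.
Round 3 — no new spreads; cascade stops.

4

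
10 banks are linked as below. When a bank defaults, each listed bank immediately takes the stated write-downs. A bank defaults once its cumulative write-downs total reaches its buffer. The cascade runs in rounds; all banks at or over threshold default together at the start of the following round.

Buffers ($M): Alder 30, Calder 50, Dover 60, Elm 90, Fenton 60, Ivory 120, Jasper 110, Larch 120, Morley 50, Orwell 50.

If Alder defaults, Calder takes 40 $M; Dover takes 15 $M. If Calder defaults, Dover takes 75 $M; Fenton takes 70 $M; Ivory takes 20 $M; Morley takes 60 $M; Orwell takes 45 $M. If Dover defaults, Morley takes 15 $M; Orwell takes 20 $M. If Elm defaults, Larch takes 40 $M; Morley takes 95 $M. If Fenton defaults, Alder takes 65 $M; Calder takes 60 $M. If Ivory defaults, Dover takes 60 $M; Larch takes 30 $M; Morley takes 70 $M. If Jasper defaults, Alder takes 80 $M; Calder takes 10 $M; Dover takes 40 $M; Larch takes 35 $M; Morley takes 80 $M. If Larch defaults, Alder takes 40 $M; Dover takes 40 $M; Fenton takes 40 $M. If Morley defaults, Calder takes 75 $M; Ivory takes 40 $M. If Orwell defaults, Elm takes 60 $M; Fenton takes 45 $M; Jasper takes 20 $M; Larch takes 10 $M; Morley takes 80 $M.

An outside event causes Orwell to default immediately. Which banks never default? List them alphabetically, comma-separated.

Elm, Ivory, Jasper, Larch

Round 1 — Orwell defaults (initial).
  Elm: +60 → 60 < 90
  Fenton: +45 → 45 < 60
  Jasper: +20 → 20 < 110
  Larch: +10 → 10 < 120
  Morley: +80 → 80 ≥ 50
Round 2 — Morley defaults.
  Calder: +75 → 75 ≥ 50
  Ivory: +40 → 40 < 120
Round 3 — Calder defaults.
  Dover: +75 → 75 ≥ 60
  Fenton: +70 → 115 ≥ 60
  Ivory: +20 → 60 < 120
Round 4 — Dover, Fenton default.
  Alder: +65 → 65 ≥ 30
Round 5 — Alder defaults.
No further defaults.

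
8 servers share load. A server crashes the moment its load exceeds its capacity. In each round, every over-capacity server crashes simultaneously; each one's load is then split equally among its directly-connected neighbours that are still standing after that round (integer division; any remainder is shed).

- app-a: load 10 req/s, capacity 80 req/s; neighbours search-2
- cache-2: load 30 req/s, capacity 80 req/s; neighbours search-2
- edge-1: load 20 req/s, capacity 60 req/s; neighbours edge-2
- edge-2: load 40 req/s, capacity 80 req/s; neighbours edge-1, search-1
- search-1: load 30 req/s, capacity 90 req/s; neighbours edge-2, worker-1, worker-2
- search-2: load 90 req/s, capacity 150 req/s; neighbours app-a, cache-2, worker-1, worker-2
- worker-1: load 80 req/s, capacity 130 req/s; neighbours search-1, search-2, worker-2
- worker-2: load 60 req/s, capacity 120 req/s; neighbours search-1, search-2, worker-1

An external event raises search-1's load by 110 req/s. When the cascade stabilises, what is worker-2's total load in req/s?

Round 1 — search-1 at 140 > 90. search-1 crashes.
  search-1 sheds 140 req/s to edge-2, worker-1, worker-2: 46 each (2 lost).
    edge-2: 40+46 = 86 > 80
    worker-1: 80+46 = 126 ≤ 130
    worker-2: 60+46 = 106 ≤ 120
Round 2 — edge-2 crashes.
  edge-2 sheds 86 req/s to edge-1: 86 each.
    edge-1: 20+86 = 106 > 60
Round 3 — edge-1 crashes.
  edge-1 sheds 106 req/s: no online neighbours, lost.
No further crashes.

106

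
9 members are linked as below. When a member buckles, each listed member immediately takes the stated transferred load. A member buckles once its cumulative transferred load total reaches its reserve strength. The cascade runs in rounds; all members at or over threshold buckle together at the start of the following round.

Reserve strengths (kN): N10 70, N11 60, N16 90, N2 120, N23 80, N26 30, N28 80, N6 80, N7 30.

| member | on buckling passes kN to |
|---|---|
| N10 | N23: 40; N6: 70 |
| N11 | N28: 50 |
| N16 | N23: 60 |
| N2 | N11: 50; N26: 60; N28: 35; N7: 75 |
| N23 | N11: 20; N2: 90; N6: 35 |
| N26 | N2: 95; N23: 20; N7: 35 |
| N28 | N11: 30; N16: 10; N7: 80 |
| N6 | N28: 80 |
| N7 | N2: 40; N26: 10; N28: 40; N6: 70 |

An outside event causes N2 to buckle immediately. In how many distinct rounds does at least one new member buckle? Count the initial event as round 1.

2

Round 1 — N2 buckles (initial).
  N11: +50 → 50 < 60
  N26: +60 → 60 ≥ 30
  N28: +35 → 35 < 80
  N7: +75 → 75 ≥ 30
Round 2 — N26, N7 buckle.
  N23: +20 → 20 < 80
  N28: +40 → 75 < 80
  N6: +70 → 70 < 80
No further bucklings.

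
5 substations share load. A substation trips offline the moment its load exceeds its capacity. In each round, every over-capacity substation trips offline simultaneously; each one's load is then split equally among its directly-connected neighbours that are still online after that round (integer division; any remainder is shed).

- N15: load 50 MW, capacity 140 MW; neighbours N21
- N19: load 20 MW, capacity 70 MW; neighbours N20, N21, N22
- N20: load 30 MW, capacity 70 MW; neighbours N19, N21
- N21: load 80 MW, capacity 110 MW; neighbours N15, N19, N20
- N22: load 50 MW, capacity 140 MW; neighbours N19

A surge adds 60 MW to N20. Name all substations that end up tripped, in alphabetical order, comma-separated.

Round 1 — N20 at 90 > 70. N20 trips offline.
  N20 sheds 90 MW to N19, N21: 45 each.
    N19: 20+45 = 65 ≤ 70
    N21: 80+45 = 125 > 110
Round 2 — N21 trips offline.
  N21 sheds 125 MW to N15, N19: 62 each (1 lost).
    N15: 50+62 = 112 ≤ 140
    N19: 65+62 = 127 > 70
Round 3 — N19 trips offline.
  N19 sheds 127 MW to N22: 127 each.
    N22: 50+127 = 177 > 140
Round 4 — N22 trips offline.
  N22 sheds 177 MW: no online neighbours, lost.
No further trips.

N19, N20, N21, N22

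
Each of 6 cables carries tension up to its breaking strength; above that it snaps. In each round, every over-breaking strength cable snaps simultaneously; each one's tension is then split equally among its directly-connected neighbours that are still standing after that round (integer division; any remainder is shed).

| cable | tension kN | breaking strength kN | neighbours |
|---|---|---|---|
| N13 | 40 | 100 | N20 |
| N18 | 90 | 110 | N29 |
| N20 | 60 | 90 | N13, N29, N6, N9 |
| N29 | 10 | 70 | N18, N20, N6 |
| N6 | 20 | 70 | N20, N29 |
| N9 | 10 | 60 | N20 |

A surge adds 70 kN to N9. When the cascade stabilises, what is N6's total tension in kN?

Round 1 — N9 at 80 > 60. N9 snaps.
  N9 sheds 80 kN to N20: 80 each.
    N20: 60+80 = 140 > 90
Round 2 — N20 snaps.
  N20 sheds 140 kN to N13, N29, N6: 46 each (2 lost).
    N13: 40+46 = 86 ≤ 100
    N29: 10+46 = 56 ≤ 70
    N6: 20+46 = 66 ≤ 70
No further breaks.

66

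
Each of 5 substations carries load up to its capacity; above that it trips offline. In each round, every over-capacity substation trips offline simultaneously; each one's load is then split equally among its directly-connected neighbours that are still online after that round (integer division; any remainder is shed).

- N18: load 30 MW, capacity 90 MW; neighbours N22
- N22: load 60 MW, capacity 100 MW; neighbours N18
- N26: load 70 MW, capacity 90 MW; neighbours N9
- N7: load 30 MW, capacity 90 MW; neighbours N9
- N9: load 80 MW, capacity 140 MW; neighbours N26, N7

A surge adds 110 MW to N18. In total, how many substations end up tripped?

Round 1 — N18 at 140 > 90. N18 trips offline.
  N18 sheds 140 MW to N22: 140 each.
    N22: 60+140 = 200 > 100
Round 2 — N22 trips offline.
  N22 sheds 200 MW: no online neighbours, lost.
No further trips.

2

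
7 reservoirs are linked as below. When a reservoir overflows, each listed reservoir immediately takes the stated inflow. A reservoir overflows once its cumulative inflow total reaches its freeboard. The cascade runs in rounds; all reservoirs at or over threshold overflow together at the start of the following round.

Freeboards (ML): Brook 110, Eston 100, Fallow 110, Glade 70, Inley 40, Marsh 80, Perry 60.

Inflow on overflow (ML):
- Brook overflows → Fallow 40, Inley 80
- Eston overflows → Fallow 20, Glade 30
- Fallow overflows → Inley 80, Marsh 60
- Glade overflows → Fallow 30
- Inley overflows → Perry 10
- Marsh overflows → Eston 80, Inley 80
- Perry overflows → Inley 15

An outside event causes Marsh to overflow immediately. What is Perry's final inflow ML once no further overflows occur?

Round 1 — Marsh overflows (initial).
  Eston: +80 → 80 < 100
  Inley: +80 → 80 ≥ 40
Round 2 — Inley overflows.
  Perry: +10 → 10 < 60
No further overflows.

10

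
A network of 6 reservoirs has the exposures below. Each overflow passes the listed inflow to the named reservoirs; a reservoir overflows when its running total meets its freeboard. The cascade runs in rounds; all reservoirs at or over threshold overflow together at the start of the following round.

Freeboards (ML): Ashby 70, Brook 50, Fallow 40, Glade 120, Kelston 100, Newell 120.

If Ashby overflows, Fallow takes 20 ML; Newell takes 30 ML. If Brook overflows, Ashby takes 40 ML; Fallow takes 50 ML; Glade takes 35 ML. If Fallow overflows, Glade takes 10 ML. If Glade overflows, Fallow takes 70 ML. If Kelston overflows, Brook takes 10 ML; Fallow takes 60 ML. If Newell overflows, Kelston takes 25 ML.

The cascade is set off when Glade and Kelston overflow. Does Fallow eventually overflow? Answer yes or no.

Round 1 — Glade, Kelston overflow (initial).
  Brook: +10 → 10 < 50
  Fallow: +70+60 → 130 ≥ 40
Round 2 — Fallow overflows.
No further overflows.

yes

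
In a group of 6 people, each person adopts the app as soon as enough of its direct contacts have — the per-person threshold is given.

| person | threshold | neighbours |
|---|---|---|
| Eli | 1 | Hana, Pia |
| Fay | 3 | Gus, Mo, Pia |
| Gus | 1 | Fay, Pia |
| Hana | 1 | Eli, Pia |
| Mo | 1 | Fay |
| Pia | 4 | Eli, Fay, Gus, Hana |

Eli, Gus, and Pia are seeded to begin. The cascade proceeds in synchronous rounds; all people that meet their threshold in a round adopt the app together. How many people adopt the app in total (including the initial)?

4

Round 1 — Eli, Gus, Pia adopt the app (initial).
Round 2 — checking thresholds:
  Fay: 2 of 3 neighbours < 3, below threshold.
  Hana: 2 of 2 neighbours ≥ 1, adopts the app.
Round 3 — no new adoptions; cascade stops.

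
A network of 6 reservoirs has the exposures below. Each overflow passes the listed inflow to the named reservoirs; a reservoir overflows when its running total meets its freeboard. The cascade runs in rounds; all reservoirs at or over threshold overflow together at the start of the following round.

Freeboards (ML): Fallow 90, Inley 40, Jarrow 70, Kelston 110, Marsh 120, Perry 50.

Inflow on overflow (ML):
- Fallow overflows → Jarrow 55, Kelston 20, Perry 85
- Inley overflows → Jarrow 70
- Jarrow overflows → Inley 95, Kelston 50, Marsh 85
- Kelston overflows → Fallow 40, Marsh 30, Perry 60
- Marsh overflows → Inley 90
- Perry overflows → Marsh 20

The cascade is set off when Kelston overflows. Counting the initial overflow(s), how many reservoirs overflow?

2

Round 1 — Kelston overflows (initial).
  Fallow: +40 → 40 < 90
  Marsh: +30 → 30 < 120
  Perry: +60 → 60 ≥ 50
Round 2 — Perry overflows.
  Marsh: +20 → 50 < 120
No further overflows.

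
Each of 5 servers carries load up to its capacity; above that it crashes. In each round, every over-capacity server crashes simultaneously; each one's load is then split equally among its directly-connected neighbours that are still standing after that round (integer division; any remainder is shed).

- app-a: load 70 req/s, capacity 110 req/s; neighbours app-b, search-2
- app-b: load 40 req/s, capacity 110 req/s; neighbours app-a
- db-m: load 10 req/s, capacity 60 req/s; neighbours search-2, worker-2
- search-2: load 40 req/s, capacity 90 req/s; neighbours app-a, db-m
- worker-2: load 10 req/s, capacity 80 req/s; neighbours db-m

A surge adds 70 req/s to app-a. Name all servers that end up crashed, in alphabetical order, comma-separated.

Round 1 — app-a at 140 > 110. app-a crashes.
  app-a sheds 140 req/s to app-b, search-2: 70 each.
    app-b: 40+70 = 110 ≤ 110
    search-2: 40+70 = 110 > 90
Round 2 — search-2 crashes.
  search-2 sheds 110 req/s to db-m: 110 each.
    db-m: 10+110 = 120 > 60
Round 3 — db-m crashes.
  db-m sheds 120 req/s to worker-2: 120 each.
    worker-2: 10+120 = 130 > 80
Round 4 — worker-2 crashes.
  worker-2 sheds 130 req/s: no online neighbours, lost.
No further crashes.

app-a, db-m, search-2, worker-2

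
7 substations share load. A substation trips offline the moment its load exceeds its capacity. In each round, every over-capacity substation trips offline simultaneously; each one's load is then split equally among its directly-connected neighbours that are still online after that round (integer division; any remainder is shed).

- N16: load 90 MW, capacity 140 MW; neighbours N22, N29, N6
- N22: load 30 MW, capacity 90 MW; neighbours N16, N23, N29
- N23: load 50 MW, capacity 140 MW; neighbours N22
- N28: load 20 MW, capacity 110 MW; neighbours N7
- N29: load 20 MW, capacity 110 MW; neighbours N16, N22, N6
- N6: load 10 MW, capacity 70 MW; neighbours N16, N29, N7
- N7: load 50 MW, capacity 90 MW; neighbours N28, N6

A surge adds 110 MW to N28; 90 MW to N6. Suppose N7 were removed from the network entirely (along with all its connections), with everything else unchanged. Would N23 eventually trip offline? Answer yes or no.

no

With N7 removed:
Round 1 — N28 at 130 > 110; N6 at 100 > 70. N28, N6 trip offline.
  N28 sheds 130 MW: no online neighbours, lost.
  N6 sheds 100 MW to N16, N29: 50 each.
    N16: 90+50 = 140 ≤ 140
    N29: 20+50 = 70 ≤ 110
No further trips.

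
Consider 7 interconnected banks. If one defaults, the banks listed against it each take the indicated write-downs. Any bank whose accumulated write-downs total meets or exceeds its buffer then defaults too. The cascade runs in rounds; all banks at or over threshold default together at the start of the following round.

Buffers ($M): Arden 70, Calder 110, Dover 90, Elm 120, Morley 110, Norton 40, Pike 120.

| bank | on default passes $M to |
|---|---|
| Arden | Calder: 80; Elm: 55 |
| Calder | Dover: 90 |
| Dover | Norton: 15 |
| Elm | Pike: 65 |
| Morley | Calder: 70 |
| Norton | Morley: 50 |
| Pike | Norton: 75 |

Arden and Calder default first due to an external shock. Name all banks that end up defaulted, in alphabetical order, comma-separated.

Arden, Calder, Dover

Round 1 — Arden, Calder default (initial).
  Dover: +90 → 90 ≥ 90
  Elm: +55 → 55 < 120
Round 2 — Dover defaults.
  Norton: +15 → 15 < 40
No further defaults.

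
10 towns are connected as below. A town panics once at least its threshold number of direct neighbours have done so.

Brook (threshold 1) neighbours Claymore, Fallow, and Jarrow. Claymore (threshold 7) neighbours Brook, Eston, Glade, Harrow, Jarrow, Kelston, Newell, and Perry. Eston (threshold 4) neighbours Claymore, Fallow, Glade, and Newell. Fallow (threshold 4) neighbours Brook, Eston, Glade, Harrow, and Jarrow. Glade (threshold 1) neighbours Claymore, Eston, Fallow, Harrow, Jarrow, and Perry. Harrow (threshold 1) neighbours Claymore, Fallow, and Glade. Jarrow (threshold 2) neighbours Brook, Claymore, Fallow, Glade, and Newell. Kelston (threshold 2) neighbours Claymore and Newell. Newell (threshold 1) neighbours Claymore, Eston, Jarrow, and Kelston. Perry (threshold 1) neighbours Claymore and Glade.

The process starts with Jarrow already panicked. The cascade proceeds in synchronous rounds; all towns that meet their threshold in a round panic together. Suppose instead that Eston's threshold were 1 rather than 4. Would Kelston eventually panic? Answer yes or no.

With Eston's threshold at 1:
Round 1 — Jarrow panics (initial).
Round 2 — checking thresholds:
  Brook: 1 of 3 neighbours ≥ 1, panics.
  Claymore: 1 of 8 neighbours < 7, holds.
  Fallow: 1 of 5 neighbours < 4, holds.
  Glade: 1 of 6 neighbours ≥ 1, panics.
  Newell: 1 of 4 neighbours ≥ 1, panics.
Round 3 — checking thresholds:
  Claymore: 4 of 8 neighbours < 7, holds.
  Eston: 2 of 4 neighbours ≥ 1, panics.
  Fallow: 3 of 5 neighbours < 4, holds.
  Harrow: 1 of 3 neighbours ≥ 1, panics.
  Kelston: 1 of 2 neighbours < 2, holds.
  Perry: 1 of 2 neighbours ≥ 1, panics.
Round 4 — checking thresholds:
  Claymore: 7 of 8 neighbours ≥ 7, panics.
  Fallow: 5 of 5 neighbours ≥ 4, panics.
  Kelston: 1 of 2 neighbours < 2, holds.
Round 5 — checking thresholds:
  Kelston: 2 of 2 neighbours ≥ 2, panics.
Round 6 — no new panics; cascade stops.

yes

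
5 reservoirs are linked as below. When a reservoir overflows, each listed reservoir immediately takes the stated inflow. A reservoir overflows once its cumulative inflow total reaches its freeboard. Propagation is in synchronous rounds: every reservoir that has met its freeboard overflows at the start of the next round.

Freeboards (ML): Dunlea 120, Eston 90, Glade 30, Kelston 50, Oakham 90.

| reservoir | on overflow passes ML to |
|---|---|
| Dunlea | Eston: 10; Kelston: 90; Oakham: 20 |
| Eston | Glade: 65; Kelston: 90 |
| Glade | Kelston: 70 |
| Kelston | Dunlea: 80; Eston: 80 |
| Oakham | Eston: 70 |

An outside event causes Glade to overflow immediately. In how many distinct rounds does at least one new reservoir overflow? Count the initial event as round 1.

2

Round 1 — Glade overflows (initial).
  Kelston: +70 → 70 ≥ 50
Round 2 — Kelston overflows.
  Dunlea: +80 → 80 < 120
  Eston: +80 → 80 < 90
No further overflows.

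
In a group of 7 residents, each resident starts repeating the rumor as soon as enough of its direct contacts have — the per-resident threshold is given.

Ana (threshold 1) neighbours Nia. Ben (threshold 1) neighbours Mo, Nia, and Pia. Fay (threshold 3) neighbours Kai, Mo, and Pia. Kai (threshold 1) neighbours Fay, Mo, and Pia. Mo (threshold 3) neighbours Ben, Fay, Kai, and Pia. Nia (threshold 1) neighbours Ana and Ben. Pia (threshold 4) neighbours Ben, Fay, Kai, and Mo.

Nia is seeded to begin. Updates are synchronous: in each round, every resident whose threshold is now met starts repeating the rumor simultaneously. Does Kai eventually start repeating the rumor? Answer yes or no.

Round 1 — Nia starts repeating the rumor (initial).
Round 2 — checking thresholds:
  Ana: 1 of 1 neighbours ≥ 1, starts repeating the rumor.
  Ben: 1 of 3 neighbours ≥ 1, starts repeating the rumor.
Round 3 — no new spreads; cascade stops.

no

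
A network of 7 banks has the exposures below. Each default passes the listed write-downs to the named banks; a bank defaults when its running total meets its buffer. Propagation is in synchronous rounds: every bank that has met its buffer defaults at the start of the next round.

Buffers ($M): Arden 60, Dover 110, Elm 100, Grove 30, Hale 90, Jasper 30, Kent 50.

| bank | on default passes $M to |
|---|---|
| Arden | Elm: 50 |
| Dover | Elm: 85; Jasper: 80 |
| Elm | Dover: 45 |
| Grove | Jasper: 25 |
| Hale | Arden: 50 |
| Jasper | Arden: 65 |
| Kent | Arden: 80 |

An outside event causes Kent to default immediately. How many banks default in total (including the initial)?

Round 1 — Kent defaults (initial).
  Arden: +80 → 80 ≥ 60
Round 2 — Arden defaults.
  Elm: +50 → 50 < 100
No further defaults.

2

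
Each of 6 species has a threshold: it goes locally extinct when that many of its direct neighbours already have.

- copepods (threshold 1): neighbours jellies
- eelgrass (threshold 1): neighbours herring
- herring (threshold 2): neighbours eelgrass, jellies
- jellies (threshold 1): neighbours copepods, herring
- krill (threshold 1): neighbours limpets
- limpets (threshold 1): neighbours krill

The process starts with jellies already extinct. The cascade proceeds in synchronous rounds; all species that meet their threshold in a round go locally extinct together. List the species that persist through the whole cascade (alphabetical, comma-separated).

eelgrass, herring, krill, limpets

Round 1 — jellies goes locally extinct (initial).
Round 2 — checking thresholds:
  copepods: 1 of 1 neighbours ≥ 1, goes locally extinct.
  herring: 1 of 2 neighbours < 2, below threshold.
Round 3 — no new extinctions; cascade stops.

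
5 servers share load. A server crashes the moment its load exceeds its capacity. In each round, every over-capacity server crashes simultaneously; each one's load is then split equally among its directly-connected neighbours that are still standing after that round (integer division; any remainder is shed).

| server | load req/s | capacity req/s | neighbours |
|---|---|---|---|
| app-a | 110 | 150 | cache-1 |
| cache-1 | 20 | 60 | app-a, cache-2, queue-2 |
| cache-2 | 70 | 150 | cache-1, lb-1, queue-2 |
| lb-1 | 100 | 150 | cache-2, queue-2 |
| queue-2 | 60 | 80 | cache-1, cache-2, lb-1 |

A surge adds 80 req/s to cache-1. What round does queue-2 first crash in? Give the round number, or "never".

2

Round 1 — cache-1 at 100 > 60. cache-1 crashes.
  cache-1 sheds 100 req/s to app-a, cache-2, queue-2: 33 each (1 lost).
    app-a: 110+33 = 143 ≤ 150
    cache-2: 70+33 = 103 ≤ 150
    queue-2: 60+33 = 93 > 80
Round 2 — queue-2 crashes.
  queue-2 sheds 93 req/s to cache-2, lb-1: 46 each (1 lost).
    cache-2: 103+46 = 149 ≤ 150
    lb-1: 100+46 = 146 ≤ 150
No further crashes.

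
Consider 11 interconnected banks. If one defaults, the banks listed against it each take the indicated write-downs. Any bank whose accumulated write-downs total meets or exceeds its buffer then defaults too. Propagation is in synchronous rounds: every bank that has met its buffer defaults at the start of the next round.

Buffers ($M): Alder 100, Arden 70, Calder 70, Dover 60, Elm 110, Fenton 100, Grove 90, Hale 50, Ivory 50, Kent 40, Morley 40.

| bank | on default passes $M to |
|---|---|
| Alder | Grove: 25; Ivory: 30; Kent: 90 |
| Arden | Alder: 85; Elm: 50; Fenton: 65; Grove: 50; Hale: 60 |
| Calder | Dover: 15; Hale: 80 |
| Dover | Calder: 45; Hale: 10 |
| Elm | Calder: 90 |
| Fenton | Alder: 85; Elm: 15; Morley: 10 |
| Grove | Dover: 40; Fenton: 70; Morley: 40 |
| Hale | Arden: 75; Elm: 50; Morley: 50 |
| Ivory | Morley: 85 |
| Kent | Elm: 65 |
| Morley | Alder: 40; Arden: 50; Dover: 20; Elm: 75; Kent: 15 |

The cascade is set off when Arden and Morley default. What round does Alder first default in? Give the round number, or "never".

Round 1 — Arden, Morley default (initial).
  Alder: +85+40 → 125 ≥ 100
  Dover: +20 → 20 < 60
  Elm: +50+75 → 125 ≥ 110
  Fenton: +65 → 65 < 100
  Grove: +50 → 50 < 90
  Hale: +60 → 60 ≥ 50
  Kent: +15 → 15 < 40
Round 2 — Alder, Elm, Hale default.
  Calder: +90 → 90 ≥ 70
  Grove: +25 → 75 < 90
  Ivory: +30 → 30 < 50
  Kent: +90 → 105 ≥ 40
Round 3 — Calder, Kent default.
  Dover: +15 → 35 < 60
No further defaults.

2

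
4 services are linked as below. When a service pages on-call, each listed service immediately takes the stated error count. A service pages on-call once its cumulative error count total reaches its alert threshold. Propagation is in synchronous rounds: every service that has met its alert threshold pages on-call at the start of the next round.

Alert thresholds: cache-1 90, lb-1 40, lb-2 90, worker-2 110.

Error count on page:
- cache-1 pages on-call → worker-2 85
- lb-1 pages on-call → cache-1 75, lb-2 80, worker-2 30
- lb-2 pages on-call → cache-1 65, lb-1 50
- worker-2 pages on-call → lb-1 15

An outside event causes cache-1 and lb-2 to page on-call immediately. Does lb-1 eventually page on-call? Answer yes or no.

yes

Round 1 — cache-1, lb-2 page on-call (initial).
  lb-1: +50 → 50 ≥ 40
  worker-2: +85 → 85 < 110
Round 2 — lb-1 pages on-call.
  worker-2: +30 → 115 ≥ 110
Round 3 — worker-2 pages on-call.
No further pages.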